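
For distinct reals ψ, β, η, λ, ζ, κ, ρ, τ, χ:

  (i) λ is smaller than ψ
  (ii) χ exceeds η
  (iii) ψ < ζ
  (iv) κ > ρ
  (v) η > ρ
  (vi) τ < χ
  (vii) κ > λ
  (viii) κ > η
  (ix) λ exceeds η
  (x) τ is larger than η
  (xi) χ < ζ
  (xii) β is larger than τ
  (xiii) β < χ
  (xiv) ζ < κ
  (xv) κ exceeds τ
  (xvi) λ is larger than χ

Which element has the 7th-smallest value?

The consecutive relations fix a unique order: ρ < η < τ < β < χ < λ < ψ < ζ < κ.
Counting 7 from the smallest end gives ψ.

ψ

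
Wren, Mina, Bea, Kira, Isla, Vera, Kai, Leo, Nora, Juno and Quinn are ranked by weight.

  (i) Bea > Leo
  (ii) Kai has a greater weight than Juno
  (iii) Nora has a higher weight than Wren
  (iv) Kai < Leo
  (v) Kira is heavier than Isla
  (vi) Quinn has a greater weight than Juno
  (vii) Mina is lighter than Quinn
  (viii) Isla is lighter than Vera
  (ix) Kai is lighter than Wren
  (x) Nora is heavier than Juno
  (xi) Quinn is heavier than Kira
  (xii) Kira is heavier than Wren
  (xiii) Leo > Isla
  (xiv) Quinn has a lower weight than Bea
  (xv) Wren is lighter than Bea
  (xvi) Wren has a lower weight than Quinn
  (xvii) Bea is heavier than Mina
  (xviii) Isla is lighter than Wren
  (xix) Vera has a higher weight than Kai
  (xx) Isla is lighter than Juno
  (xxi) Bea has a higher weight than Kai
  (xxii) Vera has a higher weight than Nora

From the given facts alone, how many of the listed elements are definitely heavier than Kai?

Directly above Kai: Wren, Leo, Vera, Bea.
One step further: Kira, Nora, Quinn (7 so far).
Nothing else is reachable above Kai; 7 in all.

7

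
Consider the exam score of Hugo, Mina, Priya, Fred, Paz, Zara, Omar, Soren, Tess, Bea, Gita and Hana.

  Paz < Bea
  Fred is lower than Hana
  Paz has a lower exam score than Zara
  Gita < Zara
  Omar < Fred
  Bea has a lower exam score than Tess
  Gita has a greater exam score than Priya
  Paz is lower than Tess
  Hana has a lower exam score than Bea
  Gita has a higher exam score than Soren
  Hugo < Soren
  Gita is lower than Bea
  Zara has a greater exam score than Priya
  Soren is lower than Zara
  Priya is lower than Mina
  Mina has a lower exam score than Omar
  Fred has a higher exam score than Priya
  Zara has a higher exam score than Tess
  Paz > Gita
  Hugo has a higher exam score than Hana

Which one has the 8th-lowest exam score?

The consecutive relations fix a unique order: Priya < Mina < Omar < Fred < Hana < Hugo < Soren < Gita < Paz < Bea < Tess < Zara.
Counting 8 from the smallest end gives Gita.

Gita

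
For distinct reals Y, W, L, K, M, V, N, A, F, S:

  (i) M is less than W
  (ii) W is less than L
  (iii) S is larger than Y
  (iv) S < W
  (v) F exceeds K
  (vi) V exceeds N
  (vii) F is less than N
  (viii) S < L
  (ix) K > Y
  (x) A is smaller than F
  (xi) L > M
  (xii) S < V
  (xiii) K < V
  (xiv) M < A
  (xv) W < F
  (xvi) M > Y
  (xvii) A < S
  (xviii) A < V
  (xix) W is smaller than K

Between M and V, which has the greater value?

V

M < A and A < S give M < S.
Then S < W extends the chain to W.
Then W < K extends the chain to K.
Then K < F extends the chain to F.
Then F < N extends the chain to N.
With N < V: M < A < S < W < K < F < N < V.
So M < V; V is the larger of the two.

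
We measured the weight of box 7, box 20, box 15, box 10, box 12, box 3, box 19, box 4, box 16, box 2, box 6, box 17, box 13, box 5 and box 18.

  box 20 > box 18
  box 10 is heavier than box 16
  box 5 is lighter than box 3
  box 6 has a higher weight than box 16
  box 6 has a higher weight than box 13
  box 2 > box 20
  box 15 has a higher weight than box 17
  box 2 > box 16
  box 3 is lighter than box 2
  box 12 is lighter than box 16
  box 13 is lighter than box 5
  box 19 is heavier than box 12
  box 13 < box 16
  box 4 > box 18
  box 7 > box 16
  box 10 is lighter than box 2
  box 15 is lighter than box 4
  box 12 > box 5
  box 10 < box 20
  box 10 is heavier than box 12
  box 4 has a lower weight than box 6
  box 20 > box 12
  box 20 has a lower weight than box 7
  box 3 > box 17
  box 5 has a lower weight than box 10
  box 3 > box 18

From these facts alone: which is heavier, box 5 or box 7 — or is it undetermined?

box 7

Chaining the given relations: box 5 < box 12 < box 16 < box 10 < box 20 < box 7.
So box 7 is heavier.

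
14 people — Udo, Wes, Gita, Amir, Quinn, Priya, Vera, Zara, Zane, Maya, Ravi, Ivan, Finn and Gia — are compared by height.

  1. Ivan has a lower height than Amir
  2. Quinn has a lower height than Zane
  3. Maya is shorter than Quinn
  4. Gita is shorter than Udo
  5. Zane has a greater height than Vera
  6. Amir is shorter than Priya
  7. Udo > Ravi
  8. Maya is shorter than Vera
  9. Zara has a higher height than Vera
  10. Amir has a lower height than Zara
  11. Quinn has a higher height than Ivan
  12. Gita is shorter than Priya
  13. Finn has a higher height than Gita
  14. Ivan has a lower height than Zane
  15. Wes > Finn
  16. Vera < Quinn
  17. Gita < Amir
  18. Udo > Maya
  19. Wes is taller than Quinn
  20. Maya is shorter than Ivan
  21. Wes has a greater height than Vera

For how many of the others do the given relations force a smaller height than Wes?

6

The elements the relations force below Wes are Gita, Maya, Ivan, Finn, Vera, Quinn — no chain reaches any other.
That is 6.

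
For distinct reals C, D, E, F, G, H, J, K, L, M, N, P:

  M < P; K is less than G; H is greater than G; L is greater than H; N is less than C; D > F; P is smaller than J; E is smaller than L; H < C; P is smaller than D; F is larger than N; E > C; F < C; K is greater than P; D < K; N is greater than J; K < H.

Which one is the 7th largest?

D

The consecutive relations fix a unique order: M < P < J < N < F < D < K < G < H < C < E < L.
Counting 7 from the largest end gives D.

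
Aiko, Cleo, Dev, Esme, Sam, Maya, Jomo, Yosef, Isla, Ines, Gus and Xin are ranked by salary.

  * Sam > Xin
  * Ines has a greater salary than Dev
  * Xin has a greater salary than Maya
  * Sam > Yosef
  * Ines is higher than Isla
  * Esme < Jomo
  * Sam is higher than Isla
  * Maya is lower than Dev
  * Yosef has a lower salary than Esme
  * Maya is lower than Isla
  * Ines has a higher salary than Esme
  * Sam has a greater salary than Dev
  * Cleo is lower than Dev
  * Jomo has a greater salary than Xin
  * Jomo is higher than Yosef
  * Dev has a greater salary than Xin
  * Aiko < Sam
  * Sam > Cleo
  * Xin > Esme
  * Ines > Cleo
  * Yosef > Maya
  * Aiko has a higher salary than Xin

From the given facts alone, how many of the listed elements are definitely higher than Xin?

5

Directly above Xin: Aiko, Dev, Jomo, Sam.
One step further: Ines (5 so far).
No other element is forced above Xin by the given relations, so the count is 5.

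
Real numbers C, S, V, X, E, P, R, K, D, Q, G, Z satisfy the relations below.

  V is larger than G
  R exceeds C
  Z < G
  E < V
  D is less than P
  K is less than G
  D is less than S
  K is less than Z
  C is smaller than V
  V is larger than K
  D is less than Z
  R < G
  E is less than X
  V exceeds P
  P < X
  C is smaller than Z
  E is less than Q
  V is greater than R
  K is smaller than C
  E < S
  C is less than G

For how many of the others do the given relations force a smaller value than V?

8

From V the given relations immediately reach K, E, C, P, R, G.
From those, D, Z — 8 in total.
No other element is forced below V by the given relations, so the count is 8.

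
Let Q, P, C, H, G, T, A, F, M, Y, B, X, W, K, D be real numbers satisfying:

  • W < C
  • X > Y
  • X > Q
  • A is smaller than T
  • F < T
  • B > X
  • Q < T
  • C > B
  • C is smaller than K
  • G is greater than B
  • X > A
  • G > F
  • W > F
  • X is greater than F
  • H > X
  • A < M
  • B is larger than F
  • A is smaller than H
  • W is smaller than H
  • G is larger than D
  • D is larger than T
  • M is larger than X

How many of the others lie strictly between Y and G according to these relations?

2

The relations place Y below G. An element lies strictly between them when it is forced above Y and also forced below G.
Above Y: {X, B, C, H, M, K}. Below G: {A, F, Q, X, T, B, D}.
Intersection: {X, B} — 2.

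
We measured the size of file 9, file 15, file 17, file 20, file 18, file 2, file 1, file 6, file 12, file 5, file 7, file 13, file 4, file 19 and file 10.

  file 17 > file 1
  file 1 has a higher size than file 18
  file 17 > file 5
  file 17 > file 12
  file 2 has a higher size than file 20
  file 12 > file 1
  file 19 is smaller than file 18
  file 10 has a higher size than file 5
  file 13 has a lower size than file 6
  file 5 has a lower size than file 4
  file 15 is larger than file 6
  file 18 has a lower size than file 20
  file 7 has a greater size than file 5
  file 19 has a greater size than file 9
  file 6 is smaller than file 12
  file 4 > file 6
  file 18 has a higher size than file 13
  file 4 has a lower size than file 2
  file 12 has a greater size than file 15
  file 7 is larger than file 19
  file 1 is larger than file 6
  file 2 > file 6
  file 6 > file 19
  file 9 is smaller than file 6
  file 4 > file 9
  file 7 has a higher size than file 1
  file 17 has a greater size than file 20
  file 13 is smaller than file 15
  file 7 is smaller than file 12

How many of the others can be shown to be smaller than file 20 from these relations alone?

4

Directly below file 20: file 18.
One step further: file 13, file 19 (3 so far).
One step further: file 9 (4 so far).
No other element is forced below file 20 by the given relations, so the count is 4.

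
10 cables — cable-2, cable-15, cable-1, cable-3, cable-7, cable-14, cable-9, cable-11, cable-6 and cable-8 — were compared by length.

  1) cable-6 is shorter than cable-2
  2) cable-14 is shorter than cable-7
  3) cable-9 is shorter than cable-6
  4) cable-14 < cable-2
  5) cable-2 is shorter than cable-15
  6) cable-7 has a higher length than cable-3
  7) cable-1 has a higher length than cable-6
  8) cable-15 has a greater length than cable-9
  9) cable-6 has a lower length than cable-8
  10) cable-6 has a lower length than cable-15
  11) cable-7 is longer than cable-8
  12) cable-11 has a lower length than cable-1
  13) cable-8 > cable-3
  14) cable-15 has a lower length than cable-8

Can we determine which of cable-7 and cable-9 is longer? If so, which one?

The relevant relations are cable-9 < cable-6; cable-6 < cable-2; cable-2 < cable-15; cable-15 < cable-8; cable-8 < cable-7.
Together: cable-9 < cable-6 < cable-2 < cable-15 < cable-8 < cable-7.
So cable-7 is longer.

cable-7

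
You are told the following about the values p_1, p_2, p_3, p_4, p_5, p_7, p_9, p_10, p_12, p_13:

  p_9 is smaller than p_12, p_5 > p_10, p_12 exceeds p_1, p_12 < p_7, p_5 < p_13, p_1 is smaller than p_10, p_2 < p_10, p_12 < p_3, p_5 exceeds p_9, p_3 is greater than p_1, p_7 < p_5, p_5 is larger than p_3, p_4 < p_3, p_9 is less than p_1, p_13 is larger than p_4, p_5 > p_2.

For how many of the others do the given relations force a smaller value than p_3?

4

The elements the relations force below p_3 are p_9, p_1, p_12, p_4 — no chain reaches any other.
That is 4.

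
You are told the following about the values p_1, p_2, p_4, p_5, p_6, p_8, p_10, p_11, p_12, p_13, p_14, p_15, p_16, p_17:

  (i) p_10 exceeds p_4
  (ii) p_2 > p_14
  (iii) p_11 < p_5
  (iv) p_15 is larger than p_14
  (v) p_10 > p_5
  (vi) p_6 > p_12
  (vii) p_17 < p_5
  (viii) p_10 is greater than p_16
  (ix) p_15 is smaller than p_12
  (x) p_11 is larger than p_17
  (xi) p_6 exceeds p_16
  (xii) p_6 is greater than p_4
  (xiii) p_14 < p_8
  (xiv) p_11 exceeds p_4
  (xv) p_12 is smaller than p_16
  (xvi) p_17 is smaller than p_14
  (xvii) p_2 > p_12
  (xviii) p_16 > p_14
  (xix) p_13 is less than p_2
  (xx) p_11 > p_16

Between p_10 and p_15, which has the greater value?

p_15 < p_12 and p_12 < p_16 give p_15 < p_16.
With p_16 < p_11: p_15 < p_12 < p_16 < p_11.
Then p_11 < p_5 extends the chain to p_5.
Then p_5 < p_10 extends the chain to p_10.
So p_15 < p_10; p_10 is the larger of the two.

p_10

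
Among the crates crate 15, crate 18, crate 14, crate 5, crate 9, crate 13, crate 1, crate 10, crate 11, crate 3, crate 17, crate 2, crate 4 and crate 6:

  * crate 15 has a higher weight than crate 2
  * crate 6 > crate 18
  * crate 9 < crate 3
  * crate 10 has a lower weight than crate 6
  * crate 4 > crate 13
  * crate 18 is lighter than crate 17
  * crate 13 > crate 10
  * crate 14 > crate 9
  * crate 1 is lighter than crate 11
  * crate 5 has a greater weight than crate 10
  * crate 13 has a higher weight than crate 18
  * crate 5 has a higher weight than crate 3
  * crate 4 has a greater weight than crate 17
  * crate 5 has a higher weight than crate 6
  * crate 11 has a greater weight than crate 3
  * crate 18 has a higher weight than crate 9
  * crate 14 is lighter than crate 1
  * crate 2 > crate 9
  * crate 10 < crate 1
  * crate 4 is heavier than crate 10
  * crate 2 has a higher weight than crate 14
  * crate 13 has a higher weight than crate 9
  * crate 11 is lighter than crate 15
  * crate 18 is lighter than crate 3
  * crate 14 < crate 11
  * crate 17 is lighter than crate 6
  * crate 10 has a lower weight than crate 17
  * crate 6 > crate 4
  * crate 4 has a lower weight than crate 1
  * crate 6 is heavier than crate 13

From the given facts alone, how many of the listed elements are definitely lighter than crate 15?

11

The elements the relations force below crate 15 are crate 9, crate 18, crate 10, crate 13, crate 17, crate 3, crate 4, crate 14, crate 1, crate 2, crate 11 — no chain reaches any other.
That is 11.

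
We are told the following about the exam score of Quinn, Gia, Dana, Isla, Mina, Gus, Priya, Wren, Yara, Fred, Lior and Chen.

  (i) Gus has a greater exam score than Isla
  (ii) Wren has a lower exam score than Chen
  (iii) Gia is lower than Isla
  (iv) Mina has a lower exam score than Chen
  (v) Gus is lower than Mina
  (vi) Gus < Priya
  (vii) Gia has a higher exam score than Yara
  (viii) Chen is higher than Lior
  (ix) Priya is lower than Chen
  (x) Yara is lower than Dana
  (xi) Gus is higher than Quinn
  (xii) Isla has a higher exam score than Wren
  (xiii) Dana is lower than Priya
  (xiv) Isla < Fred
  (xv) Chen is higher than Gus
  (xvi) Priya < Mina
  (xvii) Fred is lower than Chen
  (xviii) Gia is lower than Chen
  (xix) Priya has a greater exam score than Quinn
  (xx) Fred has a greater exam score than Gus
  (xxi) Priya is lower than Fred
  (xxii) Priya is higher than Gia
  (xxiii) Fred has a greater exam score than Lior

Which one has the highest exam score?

Chaining downward from Chen: directly below it, Gia, Wren, Gus, Lior, Priya, Mina, Fred; then Yara, Isla, Quinn, Dana.
That covers every other element, and nothing is given above Chen, so Chen is the highest exam score.

Chen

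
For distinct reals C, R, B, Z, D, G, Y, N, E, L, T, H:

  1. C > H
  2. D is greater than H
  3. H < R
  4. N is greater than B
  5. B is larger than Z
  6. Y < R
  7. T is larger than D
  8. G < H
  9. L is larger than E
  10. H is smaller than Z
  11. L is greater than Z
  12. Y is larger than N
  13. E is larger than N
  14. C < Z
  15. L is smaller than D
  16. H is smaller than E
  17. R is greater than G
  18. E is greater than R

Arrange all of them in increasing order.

G < H < C < Z < B < N < Y < R < E < L < D < T

The consecutive links are each given: G < H; H < C; C < Z; Z < B; B < N; N < Y; Y < R; R < E; E < L; L < D; D < T.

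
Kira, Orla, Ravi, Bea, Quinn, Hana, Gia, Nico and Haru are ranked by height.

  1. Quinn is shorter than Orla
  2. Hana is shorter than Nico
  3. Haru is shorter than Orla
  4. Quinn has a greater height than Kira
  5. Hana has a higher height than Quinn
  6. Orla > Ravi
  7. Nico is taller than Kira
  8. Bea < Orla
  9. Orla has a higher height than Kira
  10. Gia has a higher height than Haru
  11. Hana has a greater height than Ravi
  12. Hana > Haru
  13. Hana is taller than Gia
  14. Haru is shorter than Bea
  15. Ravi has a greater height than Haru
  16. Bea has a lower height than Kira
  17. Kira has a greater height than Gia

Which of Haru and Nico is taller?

The relevant relations are Haru < Gia; Gia < Kira; Kira < Quinn; Quinn < Hana; Hana < Nico.
Chaining these gives Haru < Gia < Kira < Quinn < Hana < Nico.
So Haru < Nico; Nico is the taller of the two.

Nico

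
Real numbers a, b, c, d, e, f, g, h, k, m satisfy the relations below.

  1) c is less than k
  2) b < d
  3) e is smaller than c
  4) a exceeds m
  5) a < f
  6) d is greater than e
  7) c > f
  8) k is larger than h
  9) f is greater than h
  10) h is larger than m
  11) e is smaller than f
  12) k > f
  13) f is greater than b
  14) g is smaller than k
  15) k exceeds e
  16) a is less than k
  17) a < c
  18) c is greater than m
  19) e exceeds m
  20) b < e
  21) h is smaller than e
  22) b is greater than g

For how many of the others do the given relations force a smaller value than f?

The elements the relations force below f are g, m, b, h, e, a — no chain reaches any other.
That is 6.

6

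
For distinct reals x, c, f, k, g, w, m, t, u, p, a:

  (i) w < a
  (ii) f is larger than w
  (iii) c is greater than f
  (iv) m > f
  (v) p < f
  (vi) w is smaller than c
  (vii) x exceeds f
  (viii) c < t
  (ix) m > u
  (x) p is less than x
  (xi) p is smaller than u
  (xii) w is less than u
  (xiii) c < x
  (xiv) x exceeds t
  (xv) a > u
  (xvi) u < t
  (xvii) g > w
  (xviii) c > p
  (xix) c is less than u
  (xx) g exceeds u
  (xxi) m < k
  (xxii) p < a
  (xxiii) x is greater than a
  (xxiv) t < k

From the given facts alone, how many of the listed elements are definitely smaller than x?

7

From x the given relations immediately reach p, f, c, t, a.
From those, w, u — 7 in total.
Nothing else is reachable below x; 7 in all.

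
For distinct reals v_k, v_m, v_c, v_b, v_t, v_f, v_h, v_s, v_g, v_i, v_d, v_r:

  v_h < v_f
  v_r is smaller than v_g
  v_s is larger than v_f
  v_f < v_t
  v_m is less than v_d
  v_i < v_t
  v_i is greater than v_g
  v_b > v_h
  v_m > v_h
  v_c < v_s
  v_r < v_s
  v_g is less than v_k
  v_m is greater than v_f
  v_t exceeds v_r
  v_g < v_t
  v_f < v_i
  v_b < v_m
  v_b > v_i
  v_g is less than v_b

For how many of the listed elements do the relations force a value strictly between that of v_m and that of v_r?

3

Chaining upward from v_r reaches: v_g, v_s, v_i, v_t, v_b, v_k, v_d.
Chaining downward from v_m reaches: v_h, v_f, v_g, v_i, v_b.
Strictly between v_r and v_m are those in both lists: v_g, v_i, v_b — 3 elements.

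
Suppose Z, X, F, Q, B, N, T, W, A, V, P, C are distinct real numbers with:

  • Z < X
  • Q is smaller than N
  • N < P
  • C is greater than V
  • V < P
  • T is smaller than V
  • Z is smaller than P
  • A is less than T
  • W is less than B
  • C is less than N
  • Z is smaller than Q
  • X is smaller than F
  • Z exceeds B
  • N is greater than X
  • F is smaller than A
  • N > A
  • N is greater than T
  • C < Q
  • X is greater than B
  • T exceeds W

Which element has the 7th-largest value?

A

Chaining the given pairs: W < B < Z < X < F < A < T < V < C < Q < N < P.
The 7th largest is A.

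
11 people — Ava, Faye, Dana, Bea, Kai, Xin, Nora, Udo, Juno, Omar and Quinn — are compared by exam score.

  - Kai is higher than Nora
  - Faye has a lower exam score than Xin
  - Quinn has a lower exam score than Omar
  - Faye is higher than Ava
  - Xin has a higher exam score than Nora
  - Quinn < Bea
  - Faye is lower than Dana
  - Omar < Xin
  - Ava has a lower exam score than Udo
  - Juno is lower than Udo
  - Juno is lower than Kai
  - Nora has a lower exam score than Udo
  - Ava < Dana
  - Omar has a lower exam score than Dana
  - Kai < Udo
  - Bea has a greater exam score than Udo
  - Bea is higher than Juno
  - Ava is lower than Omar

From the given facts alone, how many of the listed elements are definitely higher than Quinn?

From Quinn the given relations immediately reach Omar, Bea.
From those, Dana, Xin — 4 in total.
No other element is forced above Quinn by the given relations, so the count is 4.

4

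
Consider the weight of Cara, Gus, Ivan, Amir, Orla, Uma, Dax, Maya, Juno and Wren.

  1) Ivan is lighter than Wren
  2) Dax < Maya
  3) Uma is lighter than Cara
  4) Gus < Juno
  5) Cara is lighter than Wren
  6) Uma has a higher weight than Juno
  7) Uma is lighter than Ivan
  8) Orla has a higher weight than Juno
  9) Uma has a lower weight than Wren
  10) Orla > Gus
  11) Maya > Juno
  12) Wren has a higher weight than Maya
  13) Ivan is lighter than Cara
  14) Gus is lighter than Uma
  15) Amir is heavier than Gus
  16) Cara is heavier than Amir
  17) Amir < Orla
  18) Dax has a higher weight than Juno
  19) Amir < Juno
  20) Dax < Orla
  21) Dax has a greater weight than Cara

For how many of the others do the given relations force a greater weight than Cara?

4

Directly above Cara: Dax, Wren.
One step further: Maya, Orla (4 so far).
No other element is forced above Cara by the given relations, so the count is 4.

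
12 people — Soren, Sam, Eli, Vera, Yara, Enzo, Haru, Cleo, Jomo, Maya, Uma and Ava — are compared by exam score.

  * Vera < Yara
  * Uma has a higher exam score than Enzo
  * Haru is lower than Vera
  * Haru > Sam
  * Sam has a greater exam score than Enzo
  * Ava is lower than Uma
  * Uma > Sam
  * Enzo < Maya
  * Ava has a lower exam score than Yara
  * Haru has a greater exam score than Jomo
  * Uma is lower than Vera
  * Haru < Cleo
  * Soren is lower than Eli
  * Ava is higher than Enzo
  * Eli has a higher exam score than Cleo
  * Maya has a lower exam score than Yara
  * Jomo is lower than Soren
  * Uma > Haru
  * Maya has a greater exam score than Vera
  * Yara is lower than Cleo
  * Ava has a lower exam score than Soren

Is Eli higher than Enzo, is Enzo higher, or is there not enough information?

Eli

Chaining the given relations: Enzo < Ava < Uma < Vera < Maya < Yara < Cleo < Eli.
So Eli is higher.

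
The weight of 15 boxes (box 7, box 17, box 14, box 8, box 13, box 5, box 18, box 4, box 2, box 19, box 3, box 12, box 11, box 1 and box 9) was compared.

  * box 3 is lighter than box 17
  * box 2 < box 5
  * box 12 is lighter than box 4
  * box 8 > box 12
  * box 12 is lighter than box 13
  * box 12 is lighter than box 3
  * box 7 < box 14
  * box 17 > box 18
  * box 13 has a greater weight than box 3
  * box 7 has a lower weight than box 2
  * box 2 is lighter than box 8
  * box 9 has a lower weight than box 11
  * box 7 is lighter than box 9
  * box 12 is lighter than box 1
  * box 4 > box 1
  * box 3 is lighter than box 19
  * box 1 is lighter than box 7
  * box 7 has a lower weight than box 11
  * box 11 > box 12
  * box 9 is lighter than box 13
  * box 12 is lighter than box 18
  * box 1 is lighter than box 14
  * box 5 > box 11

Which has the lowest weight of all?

box 12

box 1 is not least since box 12 < box 1; box 7 is not least since box 1 < box 7; box 18 is not least since box 12 < box 18; box 3 is not least since box 12 < box 3; box 14 is not least since box 7 < box 14; box 17 is not least since box 3 < box 17; box 4 is not least since box 12 < box 4; box 2 is not least since box 7 < box 2; box 9 is not least since box 7 < box 9; box 19 is not least since box 3 < box 19; box 8 is not least since box 12 < box 8; box 11 is not least since box 9 < box 11; box 13 is not least since box 9 < box 13; box 5 is not least since box 2 < box 5.
Only box 12 has nothing below it, so box 12 is the lowest weight.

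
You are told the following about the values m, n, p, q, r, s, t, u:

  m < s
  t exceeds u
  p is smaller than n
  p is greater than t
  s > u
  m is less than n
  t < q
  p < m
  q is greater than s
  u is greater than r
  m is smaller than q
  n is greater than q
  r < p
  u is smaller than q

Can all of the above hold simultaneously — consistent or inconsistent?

The single ordering r < u < t < p < m < s < q < n satisfies every listed relation, so no contradiction arises.

consistent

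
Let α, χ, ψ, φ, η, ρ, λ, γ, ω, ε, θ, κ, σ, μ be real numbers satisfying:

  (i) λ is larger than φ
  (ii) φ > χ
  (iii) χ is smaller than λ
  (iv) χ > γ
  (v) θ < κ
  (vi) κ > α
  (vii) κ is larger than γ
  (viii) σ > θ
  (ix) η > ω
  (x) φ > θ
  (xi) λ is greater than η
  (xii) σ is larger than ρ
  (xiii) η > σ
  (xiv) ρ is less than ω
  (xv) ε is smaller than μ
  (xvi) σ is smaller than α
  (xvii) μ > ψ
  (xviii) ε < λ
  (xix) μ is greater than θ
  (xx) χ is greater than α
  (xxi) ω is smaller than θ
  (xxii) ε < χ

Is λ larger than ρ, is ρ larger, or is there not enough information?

Following the relations from ρ: ρ < ω < θ < σ < α < χ < φ < λ.
So λ is larger.

λ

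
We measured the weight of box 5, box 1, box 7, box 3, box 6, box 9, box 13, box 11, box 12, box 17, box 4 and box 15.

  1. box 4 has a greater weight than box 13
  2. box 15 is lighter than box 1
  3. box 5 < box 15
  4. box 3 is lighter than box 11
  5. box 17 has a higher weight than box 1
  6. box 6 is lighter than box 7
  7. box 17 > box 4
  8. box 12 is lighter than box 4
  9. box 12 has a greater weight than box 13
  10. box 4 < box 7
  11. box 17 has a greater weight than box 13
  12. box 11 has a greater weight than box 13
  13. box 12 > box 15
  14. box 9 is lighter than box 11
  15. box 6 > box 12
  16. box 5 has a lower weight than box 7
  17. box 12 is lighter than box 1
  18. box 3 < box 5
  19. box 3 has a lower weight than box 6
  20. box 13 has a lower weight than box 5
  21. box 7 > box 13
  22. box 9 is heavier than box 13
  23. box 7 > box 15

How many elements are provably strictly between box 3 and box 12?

Chaining upward from box 3 reaches: box 5, box 15, box 6, box 11, box 4, box 7, box 1, box 17.
Chaining downward from box 12 reaches: box 13, box 5, box 15.
Strictly between box 3 and box 12 are those in both lists: box 5, box 15 — 2 elements.

2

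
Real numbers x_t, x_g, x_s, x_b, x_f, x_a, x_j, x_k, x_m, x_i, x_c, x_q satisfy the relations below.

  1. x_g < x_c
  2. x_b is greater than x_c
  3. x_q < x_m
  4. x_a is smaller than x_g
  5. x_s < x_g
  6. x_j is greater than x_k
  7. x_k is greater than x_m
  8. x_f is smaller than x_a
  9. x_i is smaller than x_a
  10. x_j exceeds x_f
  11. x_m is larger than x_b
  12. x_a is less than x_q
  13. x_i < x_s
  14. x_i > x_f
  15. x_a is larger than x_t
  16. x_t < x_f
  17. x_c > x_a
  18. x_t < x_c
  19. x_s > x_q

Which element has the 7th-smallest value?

Piecing the relations together gives one ordering: x_t < x_f < x_i < x_a < x_q < x_s < x_g < x_c < x_b < x_m < x_k < x_j.
The 7th smallest is x_g.

x_g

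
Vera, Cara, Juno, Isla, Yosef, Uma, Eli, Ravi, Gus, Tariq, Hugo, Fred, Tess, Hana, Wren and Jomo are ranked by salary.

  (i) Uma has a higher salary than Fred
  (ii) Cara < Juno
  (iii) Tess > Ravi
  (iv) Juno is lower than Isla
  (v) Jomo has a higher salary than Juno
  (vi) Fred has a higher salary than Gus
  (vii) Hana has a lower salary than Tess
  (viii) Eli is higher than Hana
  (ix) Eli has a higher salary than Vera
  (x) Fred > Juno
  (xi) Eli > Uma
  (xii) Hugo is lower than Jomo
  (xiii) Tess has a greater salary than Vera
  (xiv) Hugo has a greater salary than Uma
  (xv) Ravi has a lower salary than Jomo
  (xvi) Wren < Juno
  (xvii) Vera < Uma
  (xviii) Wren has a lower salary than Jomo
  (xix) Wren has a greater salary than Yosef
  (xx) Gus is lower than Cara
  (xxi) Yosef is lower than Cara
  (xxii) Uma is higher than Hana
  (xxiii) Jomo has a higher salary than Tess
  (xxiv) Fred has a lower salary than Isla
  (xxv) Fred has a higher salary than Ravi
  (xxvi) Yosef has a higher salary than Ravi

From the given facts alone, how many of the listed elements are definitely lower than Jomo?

12

From Jomo the given relations immediately reach Ravi, Wren, Juno, Hugo, Tess.
From those, Yosef, Cara, Vera, Hana, Uma — 10 in total.
From those, Gus, Fred — 12 in total.
Nothing else is reachable below Jomo; 12 in all.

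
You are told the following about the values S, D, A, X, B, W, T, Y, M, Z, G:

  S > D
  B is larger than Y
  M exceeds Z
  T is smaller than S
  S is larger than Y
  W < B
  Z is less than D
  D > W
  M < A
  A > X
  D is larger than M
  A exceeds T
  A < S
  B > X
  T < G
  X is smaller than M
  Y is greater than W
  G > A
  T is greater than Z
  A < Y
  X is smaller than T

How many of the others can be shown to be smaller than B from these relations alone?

Directly below B: W, X, Y.
One step further: A (4 so far).
One step further: M, T (6 so far).
One step further: Z (7 so far).
Nothing else is reachable below B; 7 in all.

7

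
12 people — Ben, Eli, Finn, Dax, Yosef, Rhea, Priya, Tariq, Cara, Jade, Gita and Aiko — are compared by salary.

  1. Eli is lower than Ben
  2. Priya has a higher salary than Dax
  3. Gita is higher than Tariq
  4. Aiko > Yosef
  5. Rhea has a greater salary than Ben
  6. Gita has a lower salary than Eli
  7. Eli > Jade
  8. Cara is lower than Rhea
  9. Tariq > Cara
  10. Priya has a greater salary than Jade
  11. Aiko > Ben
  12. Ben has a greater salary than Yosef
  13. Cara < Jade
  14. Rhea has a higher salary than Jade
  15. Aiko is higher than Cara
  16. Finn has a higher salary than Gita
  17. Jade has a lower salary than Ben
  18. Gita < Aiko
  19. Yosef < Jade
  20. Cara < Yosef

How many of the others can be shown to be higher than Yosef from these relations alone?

6

Directly above Yosef: Jade, Ben, Aiko.
One step further: Eli, Priya, Rhea (6 so far).
No other element is forced above Yosef by the given relations, so the count is 6.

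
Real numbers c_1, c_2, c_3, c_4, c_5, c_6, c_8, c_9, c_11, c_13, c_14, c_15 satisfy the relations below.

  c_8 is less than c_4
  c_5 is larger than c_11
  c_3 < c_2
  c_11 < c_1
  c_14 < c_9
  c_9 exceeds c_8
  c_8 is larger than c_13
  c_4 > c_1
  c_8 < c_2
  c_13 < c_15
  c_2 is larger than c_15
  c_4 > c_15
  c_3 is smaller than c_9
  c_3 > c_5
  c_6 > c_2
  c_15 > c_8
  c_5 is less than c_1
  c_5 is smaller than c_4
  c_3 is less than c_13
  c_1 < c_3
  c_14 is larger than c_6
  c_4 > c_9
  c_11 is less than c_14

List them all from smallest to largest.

The consecutive links are each given: c_11 < c_5; c_5 < c_1; c_1 < c_3; c_3 < c_13; c_13 < c_8; c_8 < c_15; c_15 < c_2; c_2 < c_6; c_6 < c_14; c_14 < c_9; c_9 < c_4.

c_11 < c_5 < c_1 < c_3 < c_13 < c_8 < c_15 < c_2 < c_6 < c_14 < c_9 < c_4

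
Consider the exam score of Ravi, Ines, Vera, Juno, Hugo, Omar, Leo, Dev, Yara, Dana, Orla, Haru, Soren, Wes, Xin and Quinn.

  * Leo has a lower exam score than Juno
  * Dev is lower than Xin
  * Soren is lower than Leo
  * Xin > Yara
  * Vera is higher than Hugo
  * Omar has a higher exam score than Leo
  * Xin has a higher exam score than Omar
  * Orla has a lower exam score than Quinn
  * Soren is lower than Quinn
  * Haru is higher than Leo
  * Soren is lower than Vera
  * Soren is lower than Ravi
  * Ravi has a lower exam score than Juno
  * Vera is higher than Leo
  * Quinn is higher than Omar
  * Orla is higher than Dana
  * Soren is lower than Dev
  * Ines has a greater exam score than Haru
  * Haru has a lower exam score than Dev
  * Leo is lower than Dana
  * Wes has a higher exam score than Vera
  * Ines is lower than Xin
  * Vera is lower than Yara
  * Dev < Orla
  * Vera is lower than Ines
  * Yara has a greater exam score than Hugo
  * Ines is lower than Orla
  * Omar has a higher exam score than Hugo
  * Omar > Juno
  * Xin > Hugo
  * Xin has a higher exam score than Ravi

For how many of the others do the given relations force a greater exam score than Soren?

The elements the relations force above Soren are Leo, Ravi, Haru, Vera, Dana, Ines, Juno, Omar, Dev, Yara, Orla, Xin, Wes, Quinn — no chain reaches any other.
That is 14.

14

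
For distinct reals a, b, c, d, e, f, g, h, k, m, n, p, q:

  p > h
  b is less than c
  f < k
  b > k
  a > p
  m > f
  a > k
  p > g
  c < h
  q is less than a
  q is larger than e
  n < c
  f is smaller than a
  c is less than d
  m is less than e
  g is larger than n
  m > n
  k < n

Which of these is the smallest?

f

k is not least since f < k; b is not least since k < b; n is not least since k < n; c is not least since b < c; m is not least since f < m; g is not least since n < g; d is not least since c < d; h is not least since c < h; p is not least since g < p; e is not least since m < e; q is not least since e < q; a is not least since k < a.
Only f has nothing below it, so f is the smallest.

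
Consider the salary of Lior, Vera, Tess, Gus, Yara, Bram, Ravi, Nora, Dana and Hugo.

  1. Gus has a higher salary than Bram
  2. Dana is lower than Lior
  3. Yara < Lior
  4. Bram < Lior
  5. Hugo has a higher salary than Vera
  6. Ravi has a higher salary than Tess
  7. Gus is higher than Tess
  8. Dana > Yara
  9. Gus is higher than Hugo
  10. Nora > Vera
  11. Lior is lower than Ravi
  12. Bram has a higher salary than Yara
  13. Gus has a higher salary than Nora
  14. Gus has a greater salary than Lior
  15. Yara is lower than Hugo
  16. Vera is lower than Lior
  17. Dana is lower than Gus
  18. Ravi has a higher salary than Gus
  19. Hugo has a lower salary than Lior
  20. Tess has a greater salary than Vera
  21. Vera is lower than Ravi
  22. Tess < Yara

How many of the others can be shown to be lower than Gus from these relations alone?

8

From Gus the given relations immediately reach Tess, Hugo, Dana, Bram, Lior, Nora.
From those, Vera, Yara — 8 in total.
No other element is forced below Gus by the given relations, so the count is 8.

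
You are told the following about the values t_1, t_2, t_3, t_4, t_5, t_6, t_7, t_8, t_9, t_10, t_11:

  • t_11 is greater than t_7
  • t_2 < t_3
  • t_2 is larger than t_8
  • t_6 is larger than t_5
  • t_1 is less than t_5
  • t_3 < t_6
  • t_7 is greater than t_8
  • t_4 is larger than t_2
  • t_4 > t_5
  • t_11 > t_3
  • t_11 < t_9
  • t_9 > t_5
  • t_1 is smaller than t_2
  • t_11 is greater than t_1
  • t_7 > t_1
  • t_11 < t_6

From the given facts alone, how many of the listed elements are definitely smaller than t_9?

7

Directly below t_9: t_5, t_11.
One step further: t_1, t_7, t_3 (5 so far).
One step further: t_8, t_2 (7 so far).
No other element is forced below t_9 by the given relations, so the count is 7.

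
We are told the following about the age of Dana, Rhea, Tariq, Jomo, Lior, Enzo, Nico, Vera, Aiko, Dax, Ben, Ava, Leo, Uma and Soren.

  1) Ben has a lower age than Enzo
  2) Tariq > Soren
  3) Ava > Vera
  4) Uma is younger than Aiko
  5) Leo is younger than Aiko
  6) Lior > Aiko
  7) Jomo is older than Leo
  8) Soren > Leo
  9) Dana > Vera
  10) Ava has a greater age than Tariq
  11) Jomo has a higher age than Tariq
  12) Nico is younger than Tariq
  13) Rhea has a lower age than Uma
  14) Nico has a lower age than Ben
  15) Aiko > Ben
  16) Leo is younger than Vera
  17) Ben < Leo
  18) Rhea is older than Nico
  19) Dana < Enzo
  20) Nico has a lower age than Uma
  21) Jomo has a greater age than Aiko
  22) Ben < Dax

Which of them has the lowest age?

Nico

Chaining upward from Nico: directly above it, Ben, Rhea, Uma, Tariq; then Leo, Aiko, Dax, Ava, Enzo, Jomo; then Vera, Lior, Soren; then Dana.
That covers every other element, and nothing is given below Nico, so Nico is the lowest age.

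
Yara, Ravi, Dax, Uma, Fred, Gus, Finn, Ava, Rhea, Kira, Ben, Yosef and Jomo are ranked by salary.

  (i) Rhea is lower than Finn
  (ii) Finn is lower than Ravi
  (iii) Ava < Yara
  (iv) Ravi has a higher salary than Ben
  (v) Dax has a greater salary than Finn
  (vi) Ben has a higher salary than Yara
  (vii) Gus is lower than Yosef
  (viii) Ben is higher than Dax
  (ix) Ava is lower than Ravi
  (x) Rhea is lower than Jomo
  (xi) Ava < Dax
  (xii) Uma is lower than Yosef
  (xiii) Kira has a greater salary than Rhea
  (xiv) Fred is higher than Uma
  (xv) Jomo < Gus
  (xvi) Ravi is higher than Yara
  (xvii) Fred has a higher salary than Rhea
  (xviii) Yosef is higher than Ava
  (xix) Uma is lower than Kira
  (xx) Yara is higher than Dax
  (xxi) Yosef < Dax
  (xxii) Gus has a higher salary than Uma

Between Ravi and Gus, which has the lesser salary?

Gus < Yosef and Yosef < Dax give Gus < Dax.
Then Dax < Yara extends the chain to Yara.
With Yara < Ben: Gus < Yosef < Dax < Yara < Ben.
Then Ben < Ravi extends the chain to Ravi.
So Gus < Ravi; Gus is the lower of the two.

Gus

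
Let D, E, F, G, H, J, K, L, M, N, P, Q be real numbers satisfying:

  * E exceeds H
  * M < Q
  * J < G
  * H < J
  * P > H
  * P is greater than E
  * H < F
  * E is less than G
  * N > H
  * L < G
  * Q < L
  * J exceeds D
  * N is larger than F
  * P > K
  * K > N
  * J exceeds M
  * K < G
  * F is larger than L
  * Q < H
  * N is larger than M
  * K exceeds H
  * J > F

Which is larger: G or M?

G

M < Q < L < F < N < K < G, by transitivity through Q, L, F, N, K.
So M < G; G is the larger of the two.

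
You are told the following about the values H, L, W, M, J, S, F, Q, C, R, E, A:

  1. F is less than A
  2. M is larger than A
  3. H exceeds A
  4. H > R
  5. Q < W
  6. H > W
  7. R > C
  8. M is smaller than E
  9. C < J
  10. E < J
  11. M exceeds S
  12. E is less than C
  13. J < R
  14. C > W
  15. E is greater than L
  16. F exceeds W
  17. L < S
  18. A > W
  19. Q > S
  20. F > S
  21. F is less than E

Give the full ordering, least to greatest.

Each adjacent pair is fixed by a given relation: L < S; S < Q; Q < W; W < F; F < A; A < M; M < E; E < C; C < J; J < R; R < H. Chaining them end to end gives the full order.

L < S < Q < W < F < A < M < E < C < J < R < H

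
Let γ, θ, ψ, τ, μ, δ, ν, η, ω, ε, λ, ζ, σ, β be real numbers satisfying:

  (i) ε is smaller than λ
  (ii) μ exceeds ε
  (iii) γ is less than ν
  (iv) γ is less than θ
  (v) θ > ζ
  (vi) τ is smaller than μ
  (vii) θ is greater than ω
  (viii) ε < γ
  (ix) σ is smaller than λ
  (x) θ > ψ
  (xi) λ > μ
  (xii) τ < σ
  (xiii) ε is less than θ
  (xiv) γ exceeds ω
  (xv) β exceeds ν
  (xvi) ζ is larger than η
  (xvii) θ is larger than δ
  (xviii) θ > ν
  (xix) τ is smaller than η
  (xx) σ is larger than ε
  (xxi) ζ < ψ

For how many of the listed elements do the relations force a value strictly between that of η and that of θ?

Chaining upward from η reaches: ζ, ψ.
Chaining downward from θ reaches: δ, ε, τ, ζ, ω, γ, ψ, ν.
Strictly between η and θ are those in both lists: ζ, ψ — 2 elements.

2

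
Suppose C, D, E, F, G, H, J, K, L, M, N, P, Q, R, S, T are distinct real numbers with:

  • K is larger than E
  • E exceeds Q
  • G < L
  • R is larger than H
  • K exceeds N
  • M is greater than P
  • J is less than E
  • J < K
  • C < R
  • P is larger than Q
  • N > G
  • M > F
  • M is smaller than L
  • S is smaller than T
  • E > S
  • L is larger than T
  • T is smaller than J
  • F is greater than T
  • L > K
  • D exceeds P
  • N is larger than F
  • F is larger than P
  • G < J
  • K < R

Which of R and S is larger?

R

S < T and T < J give S < J.
With J < E: S < T < J < E.
Then E < K extends the chain to K.
Then K < R extends the chain to R.
So S < R; R is the larger of the two.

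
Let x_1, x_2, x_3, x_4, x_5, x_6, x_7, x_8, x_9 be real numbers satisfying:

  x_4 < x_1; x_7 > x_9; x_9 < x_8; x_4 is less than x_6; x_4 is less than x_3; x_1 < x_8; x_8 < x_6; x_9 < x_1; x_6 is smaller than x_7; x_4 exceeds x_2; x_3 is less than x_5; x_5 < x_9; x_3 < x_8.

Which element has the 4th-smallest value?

The consecutive relations fix a unique order: x_2 < x_4 < x_3 < x_5 < x_9 < x_1 < x_8 < x_6 < x_7.
The 4th smallest is x_5.

x_5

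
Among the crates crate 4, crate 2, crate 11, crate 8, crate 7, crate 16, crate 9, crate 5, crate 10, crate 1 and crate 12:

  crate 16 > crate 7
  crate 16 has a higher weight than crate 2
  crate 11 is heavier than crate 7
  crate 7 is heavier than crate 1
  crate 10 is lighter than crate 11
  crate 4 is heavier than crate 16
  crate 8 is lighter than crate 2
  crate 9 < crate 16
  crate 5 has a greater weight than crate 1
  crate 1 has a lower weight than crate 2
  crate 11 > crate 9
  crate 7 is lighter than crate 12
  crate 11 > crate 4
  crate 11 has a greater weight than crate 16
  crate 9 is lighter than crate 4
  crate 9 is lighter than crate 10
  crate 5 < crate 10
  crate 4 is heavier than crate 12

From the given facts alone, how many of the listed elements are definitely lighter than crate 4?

7

Directly below crate 4: crate 9, crate 12, crate 16.
One step further: crate 7, crate 2 (5 so far).
One step further: crate 1, crate 8 (7 so far).
No other element is forced below crate 4 by the given relations, so the count is 7.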